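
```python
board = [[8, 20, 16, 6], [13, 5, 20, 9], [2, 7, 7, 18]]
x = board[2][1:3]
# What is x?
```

board[2] = [2, 7, 7, 18]. board[2] has length 4. The slice board[2][1:3] selects indices [1, 2] (1->7, 2->7), giving [7, 7].

[7, 7]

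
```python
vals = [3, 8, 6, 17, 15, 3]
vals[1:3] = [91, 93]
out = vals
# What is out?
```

vals starts as [3, 8, 6, 17, 15, 3] (length 6). The slice vals[1:3] covers indices [1, 2] with values [8, 6]. Replacing that slice with [91, 93] (same length) produces [3, 91, 93, 17, 15, 3].

[3, 91, 93, 17, 15, 3]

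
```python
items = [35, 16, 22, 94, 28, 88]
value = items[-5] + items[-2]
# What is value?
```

items has length 6. Negative index -5 maps to positive index 6 + (-5) = 1. items[1] = 16.
items has length 6. Negative index -2 maps to positive index 6 + (-2) = 4. items[4] = 28.
Sum: 16 + 28 = 44.

44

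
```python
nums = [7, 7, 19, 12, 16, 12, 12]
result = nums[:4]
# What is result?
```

nums has length 7. The slice nums[:4] selects indices [0, 1, 2, 3] (0->7, 1->7, 2->19, 3->12), giving [7, 7, 19, 12].

[7, 7, 19, 12]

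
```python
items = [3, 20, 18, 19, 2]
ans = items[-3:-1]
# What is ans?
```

items has length 5. The slice items[-3:-1] selects indices [2, 3] (2->18, 3->19), giving [18, 19].

[18, 19]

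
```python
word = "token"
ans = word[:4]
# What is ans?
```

word has length 5. The slice word[:4] selects indices [0, 1, 2, 3] (0->'t', 1->'o', 2->'k', 3->'e'), giving 'toke'.

'toke'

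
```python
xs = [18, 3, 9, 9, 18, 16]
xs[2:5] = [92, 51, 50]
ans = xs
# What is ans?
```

xs starts as [18, 3, 9, 9, 18, 16] (length 6). The slice xs[2:5] covers indices [2, 3, 4] with values [9, 9, 18]. Replacing that slice with [92, 51, 50] (same length) produces [18, 3, 92, 51, 50, 16].

[18, 3, 92, 51, 50, 16]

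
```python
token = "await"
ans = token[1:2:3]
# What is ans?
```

token has length 5. The slice token[1:2:3] selects indices [1] (1->'w'), giving 'w'.

'w'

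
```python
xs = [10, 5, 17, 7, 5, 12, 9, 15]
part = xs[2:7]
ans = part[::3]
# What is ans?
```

xs has length 8. The slice xs[2:7] selects indices [2, 3, 4, 5, 6] (2->17, 3->7, 4->5, 5->12, 6->9), giving [17, 7, 5, 12, 9]. So part = [17, 7, 5, 12, 9]. part has length 5. The slice part[::3] selects indices [0, 3] (0->17, 3->12), giving [17, 12].

[17, 12]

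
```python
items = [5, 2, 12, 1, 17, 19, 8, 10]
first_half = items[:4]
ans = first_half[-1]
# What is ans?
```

items has length 8. The slice items[:4] selects indices [0, 1, 2, 3] (0->5, 1->2, 2->12, 3->1), giving [5, 2, 12, 1]. So first_half = [5, 2, 12, 1]. Then first_half[-1] = 1.

1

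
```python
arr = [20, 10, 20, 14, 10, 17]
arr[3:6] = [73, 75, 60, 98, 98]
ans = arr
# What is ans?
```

arr starts as [20, 10, 20, 14, 10, 17] (length 6). The slice arr[3:6] covers indices [3, 4, 5] with values [14, 10, 17]. Replacing that slice with [73, 75, 60, 98, 98] (different length) produces [20, 10, 20, 73, 75, 60, 98, 98].

[20, 10, 20, 73, 75, 60, 98, 98]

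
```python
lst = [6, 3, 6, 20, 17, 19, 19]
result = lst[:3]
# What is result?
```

lst has length 7. The slice lst[:3] selects indices [0, 1, 2] (0->6, 1->3, 2->6), giving [6, 3, 6].

[6, 3, 6]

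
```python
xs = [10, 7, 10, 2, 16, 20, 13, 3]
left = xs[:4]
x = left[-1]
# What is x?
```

xs has length 8. The slice xs[:4] selects indices [0, 1, 2, 3] (0->10, 1->7, 2->10, 3->2), giving [10, 7, 10, 2]. So left = [10, 7, 10, 2]. Then left[-1] = 2.

2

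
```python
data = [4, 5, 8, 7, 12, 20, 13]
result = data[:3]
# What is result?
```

data has length 7. The slice data[:3] selects indices [0, 1, 2] (0->4, 1->5, 2->8), giving [4, 5, 8].

[4, 5, 8]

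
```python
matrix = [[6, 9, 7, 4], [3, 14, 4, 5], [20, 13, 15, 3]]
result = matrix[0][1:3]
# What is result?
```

matrix[0] = [6, 9, 7, 4]. matrix[0] has length 4. The slice matrix[0][1:3] selects indices [1, 2] (1->9, 2->7), giving [9, 7].

[9, 7]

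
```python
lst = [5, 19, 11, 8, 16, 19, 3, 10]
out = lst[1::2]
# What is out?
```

lst has length 8. The slice lst[1::2] selects indices [1, 3, 5, 7] (1->19, 3->8, 5->19, 7->10), giving [19, 8, 19, 10].

[19, 8, 19, 10]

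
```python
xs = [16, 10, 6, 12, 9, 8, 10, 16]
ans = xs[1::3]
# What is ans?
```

xs has length 8. The slice xs[1::3] selects indices [1, 4, 7] (1->10, 4->9, 7->16), giving [10, 9, 16].

[10, 9, 16]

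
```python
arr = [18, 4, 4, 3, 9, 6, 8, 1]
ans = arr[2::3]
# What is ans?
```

arr has length 8. The slice arr[2::3] selects indices [2, 5] (2->4, 5->6), giving [4, 6].

[4, 6]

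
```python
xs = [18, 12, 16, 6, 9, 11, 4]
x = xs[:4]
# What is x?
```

xs has length 7. The slice xs[:4] selects indices [0, 1, 2, 3] (0->18, 1->12, 2->16, 3->6), giving [18, 12, 16, 6].

[18, 12, 16, 6]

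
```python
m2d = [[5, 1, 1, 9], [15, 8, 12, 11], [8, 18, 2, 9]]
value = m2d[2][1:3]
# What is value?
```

m2d[2] = [8, 18, 2, 9]. m2d[2] has length 4. The slice m2d[2][1:3] selects indices [1, 2] (1->18, 2->2), giving [18, 2].

[18, 2]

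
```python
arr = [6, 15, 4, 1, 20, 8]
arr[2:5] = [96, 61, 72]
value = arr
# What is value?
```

arr starts as [6, 15, 4, 1, 20, 8] (length 6). The slice arr[2:5] covers indices [2, 3, 4] with values [4, 1, 20]. Replacing that slice with [96, 61, 72] (same length) produces [6, 15, 96, 61, 72, 8].

[6, 15, 96, 61, 72, 8]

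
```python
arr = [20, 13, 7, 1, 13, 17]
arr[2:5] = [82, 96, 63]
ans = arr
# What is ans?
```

arr starts as [20, 13, 7, 1, 13, 17] (length 6). The slice arr[2:5] covers indices [2, 3, 4] with values [7, 1, 13]. Replacing that slice with [82, 96, 63] (same length) produces [20, 13, 82, 96, 63, 17].

[20, 13, 82, 96, 63, 17]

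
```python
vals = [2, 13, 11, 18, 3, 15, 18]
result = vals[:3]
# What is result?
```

vals has length 7. The slice vals[:3] selects indices [0, 1, 2] (0->2, 1->13, 2->11), giving [2, 13, 11].

[2, 13, 11]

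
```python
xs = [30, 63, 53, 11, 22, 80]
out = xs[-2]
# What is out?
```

xs has length 6. Negative index -2 maps to positive index 6 + (-2) = 4. xs[4] = 22.

22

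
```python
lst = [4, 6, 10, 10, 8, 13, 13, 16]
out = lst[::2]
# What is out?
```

lst has length 8. The slice lst[::2] selects indices [0, 2, 4, 6] (0->4, 2->10, 4->8, 6->13), giving [4, 10, 8, 13].

[4, 10, 8, 13]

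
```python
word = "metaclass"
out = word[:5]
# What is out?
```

word has length 9. The slice word[:5] selects indices [0, 1, 2, 3, 4] (0->'m', 1->'e', 2->'t', 3->'a', 4->'c'), giving 'metac'.

'metac'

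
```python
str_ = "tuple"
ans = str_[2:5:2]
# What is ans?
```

str_ has length 5. The slice str_[2:5:2] selects indices [2, 4] (2->'p', 4->'e'), giving 'pe'.

'pe'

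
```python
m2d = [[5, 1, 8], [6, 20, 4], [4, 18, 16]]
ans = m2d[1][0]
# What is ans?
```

m2d[1] = [6, 20, 4]. Taking column 0 of that row yields 6.

6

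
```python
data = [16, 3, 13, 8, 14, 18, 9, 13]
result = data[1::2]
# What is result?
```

data has length 8. The slice data[1::2] selects indices [1, 3, 5, 7] (1->3, 3->8, 5->18, 7->13), giving [3, 8, 18, 13].

[3, 8, 18, 13]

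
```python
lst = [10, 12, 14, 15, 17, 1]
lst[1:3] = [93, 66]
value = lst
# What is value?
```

lst starts as [10, 12, 14, 15, 17, 1] (length 6). The slice lst[1:3] covers indices [1, 2] with values [12, 14]. Replacing that slice with [93, 66] (same length) produces [10, 93, 66, 15, 17, 1].

[10, 93, 66, 15, 17, 1]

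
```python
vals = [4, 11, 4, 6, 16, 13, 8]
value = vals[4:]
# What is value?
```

vals has length 7. The slice vals[4:] selects indices [4, 5, 6] (4->16, 5->13, 6->8), giving [16, 13, 8].

[16, 13, 8]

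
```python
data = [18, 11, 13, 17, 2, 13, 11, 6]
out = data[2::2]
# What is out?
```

data has length 8. The slice data[2::2] selects indices [2, 4, 6] (2->13, 4->2, 6->11), giving [13, 2, 11].

[13, 2, 11]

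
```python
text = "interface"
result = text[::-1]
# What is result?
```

text has length 9. The slice text[::-1] selects indices [8, 7, 6, 5, 4, 3, 2, 1, 0] (8->'e', 7->'c', 6->'a', 5->'f', 4->'r', 3->'e', 2->'t', 1->'n', 0->'i'), giving 'ecafretni'.

'ecafretni'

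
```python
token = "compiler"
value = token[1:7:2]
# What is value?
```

token has length 8. The slice token[1:7:2] selects indices [1, 3, 5] (1->'o', 3->'p', 5->'l'), giving 'opl'.

'opl'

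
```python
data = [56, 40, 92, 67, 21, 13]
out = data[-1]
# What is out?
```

data has length 6. Negative index -1 maps to positive index 6 + (-1) = 5. data[5] = 13.

13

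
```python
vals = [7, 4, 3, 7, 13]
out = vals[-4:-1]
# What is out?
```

vals has length 5. The slice vals[-4:-1] selects indices [1, 2, 3] (1->4, 2->3, 3->7), giving [4, 3, 7].

[4, 3, 7]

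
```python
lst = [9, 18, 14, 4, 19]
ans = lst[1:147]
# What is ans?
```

lst has length 5. The slice lst[1:147] selects indices [1, 2, 3, 4] (1->18, 2->14, 3->4, 4->19), giving [18, 14, 4, 19].

[18, 14, 4, 19]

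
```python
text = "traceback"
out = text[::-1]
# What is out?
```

text has length 9. The slice text[::-1] selects indices [8, 7, 6, 5, 4, 3, 2, 1, 0] (8->'k', 7->'c', 6->'a', 5->'b', 4->'e', 3->'c', 2->'a', 1->'r', 0->'t'), giving 'kcabecart'.

'kcabecart'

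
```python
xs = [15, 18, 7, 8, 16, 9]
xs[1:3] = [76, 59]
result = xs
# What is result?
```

xs starts as [15, 18, 7, 8, 16, 9] (length 6). The slice xs[1:3] covers indices [1, 2] with values [18, 7]. Replacing that slice with [76, 59] (same length) produces [15, 76, 59, 8, 16, 9].

[15, 76, 59, 8, 16, 9]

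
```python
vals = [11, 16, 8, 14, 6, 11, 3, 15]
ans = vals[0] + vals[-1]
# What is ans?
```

vals has length 8. vals[0] = 11.
vals has length 8. Negative index -1 maps to positive index 8 + (-1) = 7. vals[7] = 15.
Sum: 11 + 15 = 26.

26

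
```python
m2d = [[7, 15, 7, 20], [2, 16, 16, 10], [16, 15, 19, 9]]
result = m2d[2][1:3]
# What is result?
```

m2d[2] = [16, 15, 19, 9]. m2d[2] has length 4. The slice m2d[2][1:3] selects indices [1, 2] (1->15, 2->19), giving [15, 19].

[15, 19]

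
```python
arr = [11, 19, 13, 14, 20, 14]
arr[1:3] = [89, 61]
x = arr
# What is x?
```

arr starts as [11, 19, 13, 14, 20, 14] (length 6). The slice arr[1:3] covers indices [1, 2] with values [19, 13]. Replacing that slice with [89, 61] (same length) produces [11, 89, 61, 14, 20, 14].

[11, 89, 61, 14, 20, 14]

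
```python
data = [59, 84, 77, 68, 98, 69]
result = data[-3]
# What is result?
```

data has length 6. Negative index -3 maps to positive index 6 + (-3) = 3. data[3] = 68.

68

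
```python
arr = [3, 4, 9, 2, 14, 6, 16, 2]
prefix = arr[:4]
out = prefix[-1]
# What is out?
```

arr has length 8. The slice arr[:4] selects indices [0, 1, 2, 3] (0->3, 1->4, 2->9, 3->2), giving [3, 4, 9, 2]. So prefix = [3, 4, 9, 2]. Then prefix[-1] = 2.

2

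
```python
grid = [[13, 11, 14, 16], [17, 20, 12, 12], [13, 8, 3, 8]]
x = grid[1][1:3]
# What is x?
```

grid[1] = [17, 20, 12, 12]. grid[1] has length 4. The slice grid[1][1:3] selects indices [1, 2] (1->20, 2->12), giving [20, 12].

[20, 12]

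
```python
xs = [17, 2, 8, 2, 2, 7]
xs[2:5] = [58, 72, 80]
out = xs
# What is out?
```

xs starts as [17, 2, 8, 2, 2, 7] (length 6). The slice xs[2:5] covers indices [2, 3, 4] with values [8, 2, 2]. Replacing that slice with [58, 72, 80] (same length) produces [17, 2, 58, 72, 80, 7].

[17, 2, 58, 72, 80, 7]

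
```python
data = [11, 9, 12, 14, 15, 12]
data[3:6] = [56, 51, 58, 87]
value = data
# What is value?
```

data starts as [11, 9, 12, 14, 15, 12] (length 6). The slice data[3:6] covers indices [3, 4, 5] with values [14, 15, 12]. Replacing that slice with [56, 51, 58, 87] (different length) produces [11, 9, 12, 56, 51, 58, 87].

[11, 9, 12, 56, 51, 58, 87]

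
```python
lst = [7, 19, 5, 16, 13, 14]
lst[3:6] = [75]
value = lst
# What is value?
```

lst starts as [7, 19, 5, 16, 13, 14] (length 6). The slice lst[3:6] covers indices [3, 4, 5] with values [16, 13, 14]. Replacing that slice with [75] (different length) produces [7, 19, 5, 75].

[7, 19, 5, 75]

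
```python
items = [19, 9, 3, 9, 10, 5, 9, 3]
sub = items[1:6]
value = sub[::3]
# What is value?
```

items has length 8. The slice items[1:6] selects indices [1, 2, 3, 4, 5] (1->9, 2->3, 3->9, 4->10, 5->5), giving [9, 3, 9, 10, 5]. So sub = [9, 3, 9, 10, 5]. sub has length 5. The slice sub[::3] selects indices [0, 3] (0->9, 3->10), giving [9, 10].

[9, 10]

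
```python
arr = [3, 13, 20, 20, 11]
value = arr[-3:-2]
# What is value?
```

arr has length 5. The slice arr[-3:-2] selects indices [2] (2->20), giving [20].

[20]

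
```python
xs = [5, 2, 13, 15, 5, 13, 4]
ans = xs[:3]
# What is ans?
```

xs has length 7. The slice xs[:3] selects indices [0, 1, 2] (0->5, 1->2, 2->13), giving [5, 2, 13].

[5, 2, 13]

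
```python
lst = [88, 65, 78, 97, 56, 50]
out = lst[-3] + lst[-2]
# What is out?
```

lst has length 6. Negative index -3 maps to positive index 6 + (-3) = 3. lst[3] = 97.
lst has length 6. Negative index -2 maps to positive index 6 + (-2) = 4. lst[4] = 56.
Sum: 97 + 56 = 153.

153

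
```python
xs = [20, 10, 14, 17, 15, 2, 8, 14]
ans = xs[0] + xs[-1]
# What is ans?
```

xs has length 8. xs[0] = 20.
xs has length 8. Negative index -1 maps to positive index 8 + (-1) = 7. xs[7] = 14.
Sum: 20 + 14 = 34.

34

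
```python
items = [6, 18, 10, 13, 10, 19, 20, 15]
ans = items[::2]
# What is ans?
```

items has length 8. The slice items[::2] selects indices [0, 2, 4, 6] (0->6, 2->10, 4->10, 6->20), giving [6, 10, 10, 20].

[6, 10, 10, 20]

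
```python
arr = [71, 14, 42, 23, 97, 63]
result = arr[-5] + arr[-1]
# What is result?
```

arr has length 6. Negative index -5 maps to positive index 6 + (-5) = 1. arr[1] = 14.
arr has length 6. Negative index -1 maps to positive index 6 + (-1) = 5. arr[5] = 63.
Sum: 14 + 63 = 77.

77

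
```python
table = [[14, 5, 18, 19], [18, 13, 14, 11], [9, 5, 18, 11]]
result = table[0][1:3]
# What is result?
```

table[0] = [14, 5, 18, 19]. table[0] has length 4. The slice table[0][1:3] selects indices [1, 2] (1->5, 2->18), giving [5, 18].

[5, 18]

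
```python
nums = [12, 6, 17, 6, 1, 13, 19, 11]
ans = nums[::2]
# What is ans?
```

nums has length 8. The slice nums[::2] selects indices [0, 2, 4, 6] (0->12, 2->17, 4->1, 6->19), giving [12, 17, 1, 19].

[12, 17, 1, 19]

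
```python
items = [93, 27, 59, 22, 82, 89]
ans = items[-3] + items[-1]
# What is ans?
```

items has length 6. Negative index -3 maps to positive index 6 + (-3) = 3. items[3] = 22.
items has length 6. Negative index -1 maps to positive index 6 + (-1) = 5. items[5] = 89.
Sum: 22 + 89 = 111.

111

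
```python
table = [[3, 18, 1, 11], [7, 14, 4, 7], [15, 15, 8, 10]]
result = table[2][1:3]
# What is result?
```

table[2] = [15, 15, 8, 10]. table[2] has length 4. The slice table[2][1:3] selects indices [1, 2] (1->15, 2->8), giving [15, 8].

[15, 8]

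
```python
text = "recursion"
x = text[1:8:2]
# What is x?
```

text has length 9. The slice text[1:8:2] selects indices [1, 3, 5, 7] (1->'e', 3->'u', 5->'s', 7->'o'), giving 'euso'.

'euso'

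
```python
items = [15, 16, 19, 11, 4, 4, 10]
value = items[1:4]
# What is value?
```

items has length 7. The slice items[1:4] selects indices [1, 2, 3] (1->16, 2->19, 3->11), giving [16, 19, 11].

[16, 19, 11]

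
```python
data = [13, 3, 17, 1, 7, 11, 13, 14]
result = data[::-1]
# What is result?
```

data has length 8. The slice data[::-1] selects indices [7, 6, 5, 4, 3, 2, 1, 0] (7->14, 6->13, 5->11, 4->7, 3->1, 2->17, 1->3, 0->13), giving [14, 13, 11, 7, 1, 17, 3, 13].

[14, 13, 11, 7, 1, 17, 3, 13]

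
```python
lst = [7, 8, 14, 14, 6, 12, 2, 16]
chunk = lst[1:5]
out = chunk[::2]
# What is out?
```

lst has length 8. The slice lst[1:5] selects indices [1, 2, 3, 4] (1->8, 2->14, 3->14, 4->6), giving [8, 14, 14, 6]. So chunk = [8, 14, 14, 6]. chunk has length 4. The slice chunk[::2] selects indices [0, 2] (0->8, 2->14), giving [8, 14].

[8, 14]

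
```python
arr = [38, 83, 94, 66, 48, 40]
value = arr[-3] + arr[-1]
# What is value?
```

arr has length 6. Negative index -3 maps to positive index 6 + (-3) = 3. arr[3] = 66.
arr has length 6. Negative index -1 maps to positive index 6 + (-1) = 5. arr[5] = 40.
Sum: 66 + 40 = 106.

106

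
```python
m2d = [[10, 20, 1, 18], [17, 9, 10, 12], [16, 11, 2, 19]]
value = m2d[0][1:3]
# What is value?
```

m2d[0] = [10, 20, 1, 18]. m2d[0] has length 4. The slice m2d[0][1:3] selects indices [1, 2] (1->20, 2->1), giving [20, 1].

[20, 1]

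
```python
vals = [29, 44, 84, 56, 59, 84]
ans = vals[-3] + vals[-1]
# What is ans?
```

vals has length 6. Negative index -3 maps to positive index 6 + (-3) = 3. vals[3] = 56.
vals has length 6. Negative index -1 maps to positive index 6 + (-1) = 5. vals[5] = 84.
Sum: 56 + 84 = 140.

140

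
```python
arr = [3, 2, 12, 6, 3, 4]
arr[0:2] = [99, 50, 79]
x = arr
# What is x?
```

arr starts as [3, 2, 12, 6, 3, 4] (length 6). The slice arr[0:2] covers indices [0, 1] with values [3, 2]. Replacing that slice with [99, 50, 79] (different length) produces [99, 50, 79, 12, 6, 3, 4].

[99, 50, 79, 12, 6, 3, 4]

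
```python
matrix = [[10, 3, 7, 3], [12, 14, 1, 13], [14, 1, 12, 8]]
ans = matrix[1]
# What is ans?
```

matrix has 3 rows. Row 1 is [12, 14, 1, 13].

[12, 14, 1, 13]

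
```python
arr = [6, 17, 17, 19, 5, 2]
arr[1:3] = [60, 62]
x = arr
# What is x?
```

arr starts as [6, 17, 17, 19, 5, 2] (length 6). The slice arr[1:3] covers indices [1, 2] with values [17, 17]. Replacing that slice with [60, 62] (same length) produces [6, 60, 62, 19, 5, 2].

[6, 60, 62, 19, 5, 2]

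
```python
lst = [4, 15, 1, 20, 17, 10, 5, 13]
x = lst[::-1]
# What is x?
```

lst has length 8. The slice lst[::-1] selects indices [7, 6, 5, 4, 3, 2, 1, 0] (7->13, 6->5, 5->10, 4->17, 3->20, 2->1, 1->15, 0->4), giving [13, 5, 10, 17, 20, 1, 15, 4].

[13, 5, 10, 17, 20, 1, 15, 4]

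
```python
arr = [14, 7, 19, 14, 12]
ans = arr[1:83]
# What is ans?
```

arr has length 5. The slice arr[1:83] selects indices [1, 2, 3, 4] (1->7, 2->19, 3->14, 4->12), giving [7, 19, 14, 12].

[7, 19, 14, 12]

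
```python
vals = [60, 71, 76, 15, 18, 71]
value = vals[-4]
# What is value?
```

vals has length 6. Negative index -4 maps to positive index 6 + (-4) = 2. vals[2] = 76.

76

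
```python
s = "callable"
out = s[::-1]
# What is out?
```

s has length 8. The slice s[::-1] selects indices [7, 6, 5, 4, 3, 2, 1, 0] (7->'e', 6->'l', 5->'b', 4->'a', 3->'l', 2->'l', 1->'a', 0->'c'), giving 'elballac'.

'elballac'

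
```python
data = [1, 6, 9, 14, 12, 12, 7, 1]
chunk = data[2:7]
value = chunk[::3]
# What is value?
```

data has length 8. The slice data[2:7] selects indices [2, 3, 4, 5, 6] (2->9, 3->14, 4->12, 5->12, 6->7), giving [9, 14, 12, 12, 7]. So chunk = [9, 14, 12, 12, 7]. chunk has length 5. The slice chunk[::3] selects indices [0, 3] (0->9, 3->12), giving [9, 12].

[9, 12]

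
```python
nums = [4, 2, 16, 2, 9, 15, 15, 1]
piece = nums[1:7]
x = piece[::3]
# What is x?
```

nums has length 8. The slice nums[1:7] selects indices [1, 2, 3, 4, 5, 6] (1->2, 2->16, 3->2, 4->9, 5->15, 6->15), giving [2, 16, 2, 9, 15, 15]. So piece = [2, 16, 2, 9, 15, 15]. piece has length 6. The slice piece[::3] selects indices [0, 3] (0->2, 3->9), giving [2, 9].

[2, 9]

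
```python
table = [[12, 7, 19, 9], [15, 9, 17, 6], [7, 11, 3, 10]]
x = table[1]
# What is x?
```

table has 3 rows. Row 1 is [15, 9, 17, 6].

[15, 9, 17, 6]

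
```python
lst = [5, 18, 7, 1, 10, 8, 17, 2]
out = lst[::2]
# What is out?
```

lst has length 8. The slice lst[::2] selects indices [0, 2, 4, 6] (0->5, 2->7, 4->10, 6->17), giving [5, 7, 10, 17].

[5, 7, 10, 17]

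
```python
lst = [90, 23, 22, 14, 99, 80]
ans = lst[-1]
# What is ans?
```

lst has length 6. Negative index -1 maps to positive index 6 + (-1) = 5. lst[5] = 80.

80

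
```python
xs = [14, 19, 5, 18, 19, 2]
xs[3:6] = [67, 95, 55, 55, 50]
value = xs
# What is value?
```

xs starts as [14, 19, 5, 18, 19, 2] (length 6). The slice xs[3:6] covers indices [3, 4, 5] with values [18, 19, 2]. Replacing that slice with [67, 95, 55, 55, 50] (different length) produces [14, 19, 5, 67, 95, 55, 55, 50].

[14, 19, 5, 67, 95, 55, 55, 50]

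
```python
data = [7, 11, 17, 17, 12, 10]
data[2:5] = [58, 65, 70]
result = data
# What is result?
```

data starts as [7, 11, 17, 17, 12, 10] (length 6). The slice data[2:5] covers indices [2, 3, 4] with values [17, 17, 12]. Replacing that slice with [58, 65, 70] (same length) produces [7, 11, 58, 65, 70, 10].

[7, 11, 58, 65, 70, 10]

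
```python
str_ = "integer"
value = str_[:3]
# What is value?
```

str_ has length 7. The slice str_[:3] selects indices [0, 1, 2] (0->'i', 1->'n', 2->'t'), giving 'int'.

'int'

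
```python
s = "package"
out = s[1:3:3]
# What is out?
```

s has length 7. The slice s[1:3:3] selects indices [1] (1->'a'), giving 'a'.

'a'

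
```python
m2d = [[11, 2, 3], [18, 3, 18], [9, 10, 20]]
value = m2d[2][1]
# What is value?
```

m2d[2] = [9, 10, 20]. Taking column 1 of that row yields 10.

10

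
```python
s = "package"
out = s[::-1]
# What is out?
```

s has length 7. The slice s[::-1] selects indices [6, 5, 4, 3, 2, 1, 0] (6->'e', 5->'g', 4->'a', 3->'k', 2->'c', 1->'a', 0->'p'), giving 'egakcap'.

'egakcap'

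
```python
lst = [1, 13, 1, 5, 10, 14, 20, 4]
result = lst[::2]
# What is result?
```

lst has length 8. The slice lst[::2] selects indices [0, 2, 4, 6] (0->1, 2->1, 4->10, 6->20), giving [1, 1, 10, 20].

[1, 1, 10, 20]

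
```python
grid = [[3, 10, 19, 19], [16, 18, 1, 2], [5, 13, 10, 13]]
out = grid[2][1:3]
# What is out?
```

grid[2] = [5, 13, 10, 13]. grid[2] has length 4. The slice grid[2][1:3] selects indices [1, 2] (1->13, 2->10), giving [13, 10].

[13, 10]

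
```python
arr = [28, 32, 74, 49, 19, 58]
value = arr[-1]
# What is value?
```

arr has length 6. Negative index -1 maps to positive index 6 + (-1) = 5. arr[5] = 58.

58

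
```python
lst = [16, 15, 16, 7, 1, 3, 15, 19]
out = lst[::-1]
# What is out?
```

lst has length 8. The slice lst[::-1] selects indices [7, 6, 5, 4, 3, 2, 1, 0] (7->19, 6->15, 5->3, 4->1, 3->7, 2->16, 1->15, 0->16), giving [19, 15, 3, 1, 7, 16, 15, 16].

[19, 15, 3, 1, 7, 16, 15, 16]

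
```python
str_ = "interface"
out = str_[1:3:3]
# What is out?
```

str_ has length 9. The slice str_[1:3:3] selects indices [1] (1->'n'), giving 'n'.

'n'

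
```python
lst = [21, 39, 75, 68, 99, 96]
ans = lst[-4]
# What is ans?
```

lst has length 6. Negative index -4 maps to positive index 6 + (-4) = 2. lst[2] = 75.

75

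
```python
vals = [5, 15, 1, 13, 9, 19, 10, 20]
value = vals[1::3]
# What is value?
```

vals has length 8. The slice vals[1::3] selects indices [1, 4, 7] (1->15, 4->9, 7->20), giving [15, 9, 20].

[15, 9, 20]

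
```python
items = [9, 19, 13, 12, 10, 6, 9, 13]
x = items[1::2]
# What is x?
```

items has length 8. The slice items[1::2] selects indices [1, 3, 5, 7] (1->19, 3->12, 5->6, 7->13), giving [19, 12, 6, 13].

[19, 12, 6, 13]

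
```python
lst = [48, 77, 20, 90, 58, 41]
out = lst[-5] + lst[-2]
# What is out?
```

lst has length 6. Negative index -5 maps to positive index 6 + (-5) = 1. lst[1] = 77.
lst has length 6. Negative index -2 maps to positive index 6 + (-2) = 4. lst[4] = 58.
Sum: 77 + 58 = 135.

135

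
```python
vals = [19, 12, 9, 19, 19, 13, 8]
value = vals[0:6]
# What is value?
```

vals has length 7. The slice vals[0:6] selects indices [0, 1, 2, 3, 4, 5] (0->19, 1->12, 2->9, 3->19, 4->19, 5->13), giving [19, 12, 9, 19, 19, 13].

[19, 12, 9, 19, 19, 13]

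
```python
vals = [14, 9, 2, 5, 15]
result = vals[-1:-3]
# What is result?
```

vals has length 5. The slice vals[-1:-3] resolves to an empty index range, so the result is [].

[]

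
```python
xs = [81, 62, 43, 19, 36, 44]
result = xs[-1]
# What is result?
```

xs has length 6. Negative index -1 maps to positive index 6 + (-1) = 5. xs[5] = 44.

44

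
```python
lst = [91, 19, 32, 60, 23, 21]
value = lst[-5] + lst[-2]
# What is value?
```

lst has length 6. Negative index -5 maps to positive index 6 + (-5) = 1. lst[1] = 19.
lst has length 6. Negative index -2 maps to positive index 6 + (-2) = 4. lst[4] = 23.
Sum: 19 + 23 = 42.

42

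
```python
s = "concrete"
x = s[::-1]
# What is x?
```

s has length 8. The slice s[::-1] selects indices [7, 6, 5, 4, 3, 2, 1, 0] (7->'e', 6->'t', 5->'e', 4->'r', 3->'c', 2->'n', 1->'o', 0->'c'), giving 'etercnoc'.

'etercnoc'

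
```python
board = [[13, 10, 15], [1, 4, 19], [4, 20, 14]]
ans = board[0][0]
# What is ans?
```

board[0] = [13, 10, 15]. Taking column 0 of that row yields 13.

13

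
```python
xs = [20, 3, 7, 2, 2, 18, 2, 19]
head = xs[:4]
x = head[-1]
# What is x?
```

xs has length 8. The slice xs[:4] selects indices [0, 1, 2, 3] (0->20, 1->3, 2->7, 3->2), giving [20, 3, 7, 2]. So head = [20, 3, 7, 2]. Then head[-1] = 2.

2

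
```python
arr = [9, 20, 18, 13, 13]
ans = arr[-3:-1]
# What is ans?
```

arr has length 5. The slice arr[-3:-1] selects indices [2, 3] (2->18, 3->13), giving [18, 13].

[18, 13]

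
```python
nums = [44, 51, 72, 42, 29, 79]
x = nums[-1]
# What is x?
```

nums has length 6. Negative index -1 maps to positive index 6 + (-1) = 5. nums[5] = 79.

79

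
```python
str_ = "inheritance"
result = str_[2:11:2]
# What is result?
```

str_ has length 11. The slice str_[2:11:2] selects indices [2, 4, 6, 8, 10] (2->'h', 4->'r', 6->'t', 8->'n', 10->'e'), giving 'hrtne'.

'hrtne'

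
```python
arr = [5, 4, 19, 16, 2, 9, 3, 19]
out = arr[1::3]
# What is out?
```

arr has length 8. The slice arr[1::3] selects indices [1, 4, 7] (1->4, 4->2, 7->19), giving [4, 2, 19].

[4, 2, 19]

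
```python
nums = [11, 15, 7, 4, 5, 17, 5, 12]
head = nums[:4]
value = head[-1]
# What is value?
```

nums has length 8. The slice nums[:4] selects indices [0, 1, 2, 3] (0->11, 1->15, 2->7, 3->4), giving [11, 15, 7, 4]. So head = [11, 15, 7, 4]. Then head[-1] = 4.

4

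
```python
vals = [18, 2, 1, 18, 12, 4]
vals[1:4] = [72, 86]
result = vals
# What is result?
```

vals starts as [18, 2, 1, 18, 12, 4] (length 6). The slice vals[1:4] covers indices [1, 2, 3] with values [2, 1, 18]. Replacing that slice with [72, 86] (different length) produces [18, 72, 86, 12, 4].

[18, 72, 86, 12, 4]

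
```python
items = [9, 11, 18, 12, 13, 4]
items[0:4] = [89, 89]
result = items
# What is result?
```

items starts as [9, 11, 18, 12, 13, 4] (length 6). The slice items[0:4] covers indices [0, 1, 2, 3] with values [9, 11, 18, 12]. Replacing that slice with [89, 89] (different length) produces [89, 89, 13, 4].

[89, 89, 13, 4]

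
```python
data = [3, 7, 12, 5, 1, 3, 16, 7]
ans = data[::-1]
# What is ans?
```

data has length 8. The slice data[::-1] selects indices [7, 6, 5, 4, 3, 2, 1, 0] (7->7, 6->16, 5->3, 4->1, 3->5, 2->12, 1->7, 0->3), giving [7, 16, 3, 1, 5, 12, 7, 3].

[7, 16, 3, 1, 5, 12, 7, 3]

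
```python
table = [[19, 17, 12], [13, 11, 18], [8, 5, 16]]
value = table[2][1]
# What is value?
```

table[2] = [8, 5, 16]. Taking column 1 of that row yields 5.

5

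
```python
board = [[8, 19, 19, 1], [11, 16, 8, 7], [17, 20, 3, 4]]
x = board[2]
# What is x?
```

board has 3 rows. Row 2 is [17, 20, 3, 4].

[17, 20, 3, 4]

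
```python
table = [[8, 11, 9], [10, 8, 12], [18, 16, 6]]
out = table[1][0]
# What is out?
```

table[1] = [10, 8, 12]. Taking column 0 of that row yields 10.

10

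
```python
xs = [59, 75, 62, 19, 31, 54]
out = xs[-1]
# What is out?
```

xs has length 6. Negative index -1 maps to positive index 6 + (-1) = 5. xs[5] = 54.

54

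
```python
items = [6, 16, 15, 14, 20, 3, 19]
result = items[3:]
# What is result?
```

items has length 7. The slice items[3:] selects indices [3, 4, 5, 6] (3->14, 4->20, 5->3, 6->19), giving [14, 20, 3, 19].

[14, 20, 3, 19]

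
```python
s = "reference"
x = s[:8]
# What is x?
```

s has length 9. The slice s[:8] selects indices [0, 1, 2, 3, 4, 5, 6, 7] (0->'r', 1->'e', 2->'f', 3->'e', 4->'r', 5->'e', 6->'n', 7->'c'), giving 'referenc'.

'referenc'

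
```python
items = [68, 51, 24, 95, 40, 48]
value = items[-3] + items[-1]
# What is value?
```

items has length 6. Negative index -3 maps to positive index 6 + (-3) = 3. items[3] = 95.
items has length 6. Negative index -1 maps to positive index 6 + (-1) = 5. items[5] = 48.
Sum: 95 + 48 = 143.

143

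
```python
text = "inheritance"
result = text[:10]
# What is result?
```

text has length 11. The slice text[:10] selects indices [0, 1, 2, 3, 4, 5, 6, 7, 8, 9] (0->'i', 1->'n', 2->'h', 3->'e', 4->'r', 5->'i', 6->'t', 7->'a', 8->'n', 9->'c'), giving 'inheritanc'.

'inheritanc'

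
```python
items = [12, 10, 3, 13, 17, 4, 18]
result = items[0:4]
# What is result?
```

items has length 7. The slice items[0:4] selects indices [0, 1, 2, 3] (0->12, 1->10, 2->3, 3->13), giving [12, 10, 3, 13].

[12, 10, 3, 13]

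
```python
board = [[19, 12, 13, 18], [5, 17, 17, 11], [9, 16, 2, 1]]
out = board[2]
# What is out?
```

board has 3 rows. Row 2 is [9, 16, 2, 1].

[9, 16, 2, 1]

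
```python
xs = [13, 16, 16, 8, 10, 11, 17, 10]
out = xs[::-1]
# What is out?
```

xs has length 8. The slice xs[::-1] selects indices [7, 6, 5, 4, 3, 2, 1, 0] (7->10, 6->17, 5->11, 4->10, 3->8, 2->16, 1->16, 0->13), giving [10, 17, 11, 10, 8, 16, 16, 13].

[10, 17, 11, 10, 8, 16, 16, 13]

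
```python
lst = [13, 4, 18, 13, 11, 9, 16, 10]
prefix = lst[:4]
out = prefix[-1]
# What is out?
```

lst has length 8. The slice lst[:4] selects indices [0, 1, 2, 3] (0->13, 1->4, 2->18, 3->13), giving [13, 4, 18, 13]. So prefix = [13, 4, 18, 13]. Then prefix[-1] = 13.

13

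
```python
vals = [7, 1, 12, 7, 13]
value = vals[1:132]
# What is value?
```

vals has length 5. The slice vals[1:132] selects indices [1, 2, 3, 4] (1->1, 2->12, 3->7, 4->13), giving [1, 12, 7, 13].

[1, 12, 7, 13]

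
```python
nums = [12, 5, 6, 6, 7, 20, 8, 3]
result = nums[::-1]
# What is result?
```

nums has length 8. The slice nums[::-1] selects indices [7, 6, 5, 4, 3, 2, 1, 0] (7->3, 6->8, 5->20, 4->7, 3->6, 2->6, 1->5, 0->12), giving [3, 8, 20, 7, 6, 6, 5, 12].

[3, 8, 20, 7, 6, 6, 5, 12]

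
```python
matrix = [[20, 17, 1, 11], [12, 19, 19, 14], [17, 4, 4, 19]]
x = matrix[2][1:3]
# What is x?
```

matrix[2] = [17, 4, 4, 19]. matrix[2] has length 4. The slice matrix[2][1:3] selects indices [1, 2] (1->4, 2->4), giving [4, 4].

[4, 4]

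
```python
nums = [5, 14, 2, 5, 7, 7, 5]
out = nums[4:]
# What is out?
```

nums has length 7. The slice nums[4:] selects indices [4, 5, 6] (4->7, 5->7, 6->5), giving [7, 7, 5].

[7, 7, 5]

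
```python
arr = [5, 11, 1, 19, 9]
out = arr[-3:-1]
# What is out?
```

arr has length 5. The slice arr[-3:-1] selects indices [2, 3] (2->1, 3->19), giving [1, 19].

[1, 19]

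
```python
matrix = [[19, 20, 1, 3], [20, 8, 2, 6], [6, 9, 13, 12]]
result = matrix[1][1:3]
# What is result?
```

matrix[1] = [20, 8, 2, 6]. matrix[1] has length 4. The slice matrix[1][1:3] selects indices [1, 2] (1->8, 2->2), giving [8, 2].

[8, 2]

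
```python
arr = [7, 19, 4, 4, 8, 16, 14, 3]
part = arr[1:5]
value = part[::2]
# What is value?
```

arr has length 8. The slice arr[1:5] selects indices [1, 2, 3, 4] (1->19, 2->4, 3->4, 4->8), giving [19, 4, 4, 8]. So part = [19, 4, 4, 8]. part has length 4. The slice part[::2] selects indices [0, 2] (0->19, 2->4), giving [19, 4].

[19, 4]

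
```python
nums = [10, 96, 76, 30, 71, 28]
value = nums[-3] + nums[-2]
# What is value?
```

nums has length 6. Negative index -3 maps to positive index 6 + (-3) = 3. nums[3] = 30.
nums has length 6. Negative index -2 maps to positive index 6 + (-2) = 4. nums[4] = 71.
Sum: 30 + 71 = 101.

101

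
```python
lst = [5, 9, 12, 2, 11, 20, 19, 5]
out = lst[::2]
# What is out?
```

lst has length 8. The slice lst[::2] selects indices [0, 2, 4, 6] (0->5, 2->12, 4->11, 6->19), giving [5, 12, 11, 19].

[5, 12, 11, 19]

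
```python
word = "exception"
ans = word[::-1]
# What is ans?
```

word has length 9. The slice word[::-1] selects indices [8, 7, 6, 5, 4, 3, 2, 1, 0] (8->'n', 7->'o', 6->'i', 5->'t', 4->'p', 3->'e', 2->'c', 1->'x', 0->'e'), giving 'noitpecxe'.

'noitpecxe'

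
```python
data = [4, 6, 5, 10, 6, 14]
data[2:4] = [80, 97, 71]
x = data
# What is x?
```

data starts as [4, 6, 5, 10, 6, 14] (length 6). The slice data[2:4] covers indices [2, 3] with values [5, 10]. Replacing that slice with [80, 97, 71] (different length) produces [4, 6, 80, 97, 71, 6, 14].

[4, 6, 80, 97, 71, 6, 14]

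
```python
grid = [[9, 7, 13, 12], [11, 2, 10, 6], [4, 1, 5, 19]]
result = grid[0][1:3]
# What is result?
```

grid[0] = [9, 7, 13, 12]. grid[0] has length 4. The slice grid[0][1:3] selects indices [1, 2] (1->7, 2->13), giving [7, 13].

[7, 13]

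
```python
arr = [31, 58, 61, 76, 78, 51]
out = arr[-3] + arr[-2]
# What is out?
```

arr has length 6. Negative index -3 maps to positive index 6 + (-3) = 3. arr[3] = 76.
arr has length 6. Negative index -2 maps to positive index 6 + (-2) = 4. arr[4] = 78.
Sum: 76 + 78 = 154.

154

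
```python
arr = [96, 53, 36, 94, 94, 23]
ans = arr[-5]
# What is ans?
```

arr has length 6. Negative index -5 maps to positive index 6 + (-5) = 1. arr[1] = 53.

53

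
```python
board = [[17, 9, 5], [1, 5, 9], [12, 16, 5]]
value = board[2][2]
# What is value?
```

board[2] = [12, 16, 5]. Taking column 2 of that row yields 5.

5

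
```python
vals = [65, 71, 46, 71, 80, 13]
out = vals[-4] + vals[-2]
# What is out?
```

vals has length 6. Negative index -4 maps to positive index 6 + (-4) = 2. vals[2] = 46.
vals has length 6. Negative index -2 maps to positive index 6 + (-2) = 4. vals[4] = 80.
Sum: 46 + 80 = 126.

126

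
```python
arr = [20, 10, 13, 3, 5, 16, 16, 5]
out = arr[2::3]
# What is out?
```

arr has length 8. The slice arr[2::3] selects indices [2, 5] (2->13, 5->16), giving [13, 16].

[13, 16]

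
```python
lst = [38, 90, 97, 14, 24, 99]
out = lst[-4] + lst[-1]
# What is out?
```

lst has length 6. Negative index -4 maps to positive index 6 + (-4) = 2. lst[2] = 97.
lst has length 6. Negative index -1 maps to positive index 6 + (-1) = 5. lst[5] = 99.
Sum: 97 + 99 = 196.

196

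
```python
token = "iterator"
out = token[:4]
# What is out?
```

token has length 8. The slice token[:4] selects indices [0, 1, 2, 3] (0->'i', 1->'t', 2->'e', 3->'r'), giving 'iter'.

'iter'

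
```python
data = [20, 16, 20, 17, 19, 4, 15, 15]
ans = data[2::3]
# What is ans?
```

data has length 8. The slice data[2::3] selects indices [2, 5] (2->20, 5->4), giving [20, 4].

[20, 4]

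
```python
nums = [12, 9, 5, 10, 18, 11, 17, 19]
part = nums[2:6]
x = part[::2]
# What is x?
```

nums has length 8. The slice nums[2:6] selects indices [2, 3, 4, 5] (2->5, 3->10, 4->18, 5->11), giving [5, 10, 18, 11]. So part = [5, 10, 18, 11]. part has length 4. The slice part[::2] selects indices [0, 2] (0->5, 2->18), giving [5, 18].

[5, 18]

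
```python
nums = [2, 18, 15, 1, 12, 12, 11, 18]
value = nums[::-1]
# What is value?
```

nums has length 8. The slice nums[::-1] selects indices [7, 6, 5, 4, 3, 2, 1, 0] (7->18, 6->11, 5->12, 4->12, 3->1, 2->15, 1->18, 0->2), giving [18, 11, 12, 12, 1, 15, 18, 2].

[18, 11, 12, 12, 1, 15, 18, 2]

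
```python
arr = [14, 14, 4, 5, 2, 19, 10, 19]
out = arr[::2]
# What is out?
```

arr has length 8. The slice arr[::2] selects indices [0, 2, 4, 6] (0->14, 2->4, 4->2, 6->10), giving [14, 4, 2, 10].

[14, 4, 2, 10]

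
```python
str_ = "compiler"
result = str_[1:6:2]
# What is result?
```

str_ has length 8. The slice str_[1:6:2] selects indices [1, 3, 5] (1->'o', 3->'p', 5->'l'), giving 'opl'.

'opl'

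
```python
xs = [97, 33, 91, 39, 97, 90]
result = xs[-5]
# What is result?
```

xs has length 6. Negative index -5 maps to positive index 6 + (-5) = 1. xs[1] = 33.

33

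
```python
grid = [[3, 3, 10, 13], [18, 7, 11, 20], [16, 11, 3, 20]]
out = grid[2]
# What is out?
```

grid has 3 rows. Row 2 is [16, 11, 3, 20].

[16, 11, 3, 20]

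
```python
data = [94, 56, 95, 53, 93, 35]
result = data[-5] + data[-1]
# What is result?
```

data has length 6. Negative index -5 maps to positive index 6 + (-5) = 1. data[1] = 56.
data has length 6. Negative index -1 maps to positive index 6 + (-1) = 5. data[5] = 35.
Sum: 56 + 35 = 91.

91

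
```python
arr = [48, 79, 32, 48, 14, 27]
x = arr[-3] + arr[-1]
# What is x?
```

arr has length 6. Negative index -3 maps to positive index 6 + (-3) = 3. arr[3] = 48.
arr has length 6. Negative index -1 maps to positive index 6 + (-1) = 5. arr[5] = 27.
Sum: 48 + 27 = 75.

75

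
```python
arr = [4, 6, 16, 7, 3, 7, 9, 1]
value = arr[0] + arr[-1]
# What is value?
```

arr has length 8. arr[0] = 4.
arr has length 8. Negative index -1 maps to positive index 8 + (-1) = 7. arr[7] = 1.
Sum: 4 + 1 = 5.

5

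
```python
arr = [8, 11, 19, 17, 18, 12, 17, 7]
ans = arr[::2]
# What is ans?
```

arr has length 8. The slice arr[::2] selects indices [0, 2, 4, 6] (0->8, 2->19, 4->18, 6->17), giving [8, 19, 18, 17].

[8, 19, 18, 17]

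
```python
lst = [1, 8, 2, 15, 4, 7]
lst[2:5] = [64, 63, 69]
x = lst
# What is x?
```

lst starts as [1, 8, 2, 15, 4, 7] (length 6). The slice lst[2:5] covers indices [2, 3, 4] with values [2, 15, 4]. Replacing that slice with [64, 63, 69] (same length) produces [1, 8, 64, 63, 69, 7].

[1, 8, 64, 63, 69, 7]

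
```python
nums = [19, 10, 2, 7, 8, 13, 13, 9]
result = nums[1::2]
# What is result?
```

nums has length 8. The slice nums[1::2] selects indices [1, 3, 5, 7] (1->10, 3->7, 5->13, 7->9), giving [10, 7, 13, 9].

[10, 7, 13, 9]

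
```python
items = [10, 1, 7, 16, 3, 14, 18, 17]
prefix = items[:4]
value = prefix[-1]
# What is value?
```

items has length 8. The slice items[:4] selects indices [0, 1, 2, 3] (0->10, 1->1, 2->7, 3->16), giving [10, 1, 7, 16]. So prefix = [10, 1, 7, 16]. Then prefix[-1] = 16.

16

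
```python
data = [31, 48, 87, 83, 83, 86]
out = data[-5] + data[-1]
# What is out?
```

data has length 6. Negative index -5 maps to positive index 6 + (-5) = 1. data[1] = 48.
data has length 6. Negative index -1 maps to positive index 6 + (-1) = 5. data[5] = 86.
Sum: 48 + 86 = 134.

134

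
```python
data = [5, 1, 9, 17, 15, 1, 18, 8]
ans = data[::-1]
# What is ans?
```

data has length 8. The slice data[::-1] selects indices [7, 6, 5, 4, 3, 2, 1, 0] (7->8, 6->18, 5->1, 4->15, 3->17, 2->9, 1->1, 0->5), giving [8, 18, 1, 15, 17, 9, 1, 5].

[8, 18, 1, 15, 17, 9, 1, 5]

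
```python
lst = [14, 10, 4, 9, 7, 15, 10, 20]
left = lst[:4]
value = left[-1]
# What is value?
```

lst has length 8. The slice lst[:4] selects indices [0, 1, 2, 3] (0->14, 1->10, 2->4, 3->9), giving [14, 10, 4, 9]. So left = [14, 10, 4, 9]. Then left[-1] = 9.

9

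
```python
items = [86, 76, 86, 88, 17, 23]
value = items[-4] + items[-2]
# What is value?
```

items has length 6. Negative index -4 maps to positive index 6 + (-4) = 2. items[2] = 86.
items has length 6. Negative index -2 maps to positive index 6 + (-2) = 4. items[4] = 17.
Sum: 86 + 17 = 103.

103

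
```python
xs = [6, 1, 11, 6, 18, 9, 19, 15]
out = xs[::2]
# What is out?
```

xs has length 8. The slice xs[::2] selects indices [0, 2, 4, 6] (0->6, 2->11, 4->18, 6->19), giving [6, 11, 18, 19].

[6, 11, 18, 19]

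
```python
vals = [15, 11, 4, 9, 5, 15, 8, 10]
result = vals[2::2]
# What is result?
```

vals has length 8. The slice vals[2::2] selects indices [2, 4, 6] (2->4, 4->5, 6->8), giving [4, 5, 8].

[4, 5, 8]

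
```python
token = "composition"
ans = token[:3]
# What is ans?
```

token has length 11. The slice token[:3] selects indices [0, 1, 2] (0->'c', 1->'o', 2->'m'), giving 'com'.

'com'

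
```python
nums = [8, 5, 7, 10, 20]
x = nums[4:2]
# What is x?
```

nums has length 5. The slice nums[4:2] resolves to an empty index range, so the result is [].

[]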